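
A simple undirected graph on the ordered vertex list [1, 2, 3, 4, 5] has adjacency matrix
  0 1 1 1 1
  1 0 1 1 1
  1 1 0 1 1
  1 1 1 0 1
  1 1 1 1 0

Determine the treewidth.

A width-4 tree decomposition is:
Bags: B1 = {1, 2, 3, 4, 5}
Tree: (single bag)
A single bag containing all 5 vertices is trivially a valid decomposition of width 4. Conversely, {1, 2, 3, 4, 5} is a clique of size 5, and the vertices of any clique must share a bag in every tree decomposition; so some bag has ≥ 5 vertices and tw(G) ≥ 4. Combining the bounds, tw(G) = 4.

4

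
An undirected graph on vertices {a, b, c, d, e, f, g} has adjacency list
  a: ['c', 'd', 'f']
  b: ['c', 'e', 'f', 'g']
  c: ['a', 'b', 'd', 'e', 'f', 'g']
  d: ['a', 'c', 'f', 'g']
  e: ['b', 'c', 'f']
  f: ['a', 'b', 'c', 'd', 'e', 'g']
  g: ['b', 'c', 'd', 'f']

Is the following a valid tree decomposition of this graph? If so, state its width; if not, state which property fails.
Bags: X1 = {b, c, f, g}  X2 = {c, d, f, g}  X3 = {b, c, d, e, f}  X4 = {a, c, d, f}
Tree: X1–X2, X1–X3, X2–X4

No — bags containing vertex d are not connected in the tree.

A tree decomposition must satisfy three properties: every vertex lies in some bag; for every edge, both endpoints lie together in some bag; and for every vertex, the bags containing it form a connected subtree. Here bags containing vertex d are not connected in the tree, so the decomposition is invalid.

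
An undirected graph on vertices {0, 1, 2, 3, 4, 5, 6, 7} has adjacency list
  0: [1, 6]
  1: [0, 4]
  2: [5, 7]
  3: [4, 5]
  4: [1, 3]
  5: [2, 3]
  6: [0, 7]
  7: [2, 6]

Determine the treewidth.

A width-2 tree decomposition is:
Bags: B1 = {0, 6, 7}  B2 = {0, 1, 7}  B3 = {1, 4, 7}  B4 = {3, 4, 7}  B5 = {3, 5, 7}  B6 = {2, 5, 7}
Tree: B1–B2, B2–B3, B3–B4, B4–B5, B5–B6
Every bag has size at most 3, so the width is 3 − 1 = 2 and tw(G) ≤ 2. For the lower bound, G contains the cycle 7–6–0–1–4–3–5–2–7, so G is not a forest; only forests have treewidth ≤ 1, hence tw(G) ≥ 2. Therefore the treewidth is 2.

2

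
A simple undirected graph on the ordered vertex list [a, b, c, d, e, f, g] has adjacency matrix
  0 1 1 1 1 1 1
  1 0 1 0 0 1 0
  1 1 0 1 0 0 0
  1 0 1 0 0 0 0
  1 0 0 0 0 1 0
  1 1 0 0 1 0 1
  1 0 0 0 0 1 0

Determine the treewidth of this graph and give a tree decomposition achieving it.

Each bag holds 3 vertices, so the decomposition has width 2, which upper-bounds the treewidth. On the other hand G contains the 3-clique {a, c, d}. A clique must lie in a single bag of any decomposition, so no decomposition can have width below 2. Therefore the treewidth is 2.

Treewidth 2.
Bags: B1 = {a, e, f}  B2 = {a, b, f}  B3 = {a, b, c}  B4 = {a, f, g}  B5 = {a, c, d}
Tree: B1–B2, B2–B3, B2–B4, B3–B5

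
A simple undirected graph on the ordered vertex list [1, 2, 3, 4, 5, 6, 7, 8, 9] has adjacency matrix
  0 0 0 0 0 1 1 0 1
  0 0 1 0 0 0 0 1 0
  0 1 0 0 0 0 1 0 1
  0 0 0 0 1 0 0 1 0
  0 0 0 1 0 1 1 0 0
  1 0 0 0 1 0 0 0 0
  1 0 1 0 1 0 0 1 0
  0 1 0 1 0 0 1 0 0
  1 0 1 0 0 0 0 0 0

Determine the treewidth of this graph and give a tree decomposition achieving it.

The largest bag has 4 vertices, giving width 3; this decomposition certifies tw(G) ≤ 3. For the lower bound: the 4 vertex sets {2,4,8}, {5}, {7}, {1,3,6,9} are disjoint, each induces a connected subgraph, and every pair is joined by at least one edge of G. Contracting each set to a single vertex therefore yields K_{4} as a minor, and since treewidth is minor-monotone, tw(G) ≥ tw(K_{4}) = 3. Hence tw(G) = 3 exactly.

Treewidth 3.
One optimal decomposition is:
Bags: B1 = {2, 4, 5, 8}  B2 = {2, 5, 7, 8}  B3 = {2, 3, 5, 7}  B4 = {3, 5, 6, 7}  B5 = {1, 3, 6, 7}  B6 = {1, 3, 6, 9}
Tree: B1–B2, B2–B3, B3–B4, B4–B5, B5–B6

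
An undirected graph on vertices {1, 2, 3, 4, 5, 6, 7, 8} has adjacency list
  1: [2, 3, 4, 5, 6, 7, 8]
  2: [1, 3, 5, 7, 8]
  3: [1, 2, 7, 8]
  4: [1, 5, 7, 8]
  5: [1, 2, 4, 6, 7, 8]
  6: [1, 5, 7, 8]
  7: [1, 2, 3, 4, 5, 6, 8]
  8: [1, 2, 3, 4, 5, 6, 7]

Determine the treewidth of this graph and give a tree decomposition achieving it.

Treewidth 4.
Bags: B1 = {1, 2, 5, 7, 8}  B2 = {1, 4, 5, 7, 8}  B3 = {1, 2, 3, 7, 8}  B4 = {1, 5, 6, 7, 8}
Tree: B1–B2, B1–B3, B1–B4

Each bag holds 5 vertices, so the decomposition has width 4, which upper-bounds the treewidth. Conversely, {1, 2, 3, 7, 8} is a clique of size 5, and the vertices of any clique must share a bag in every tree decomposition; so some bag has ≥ 5 vertices and tw(G) ≥ 4. Hence tw(G) = 4 exactly.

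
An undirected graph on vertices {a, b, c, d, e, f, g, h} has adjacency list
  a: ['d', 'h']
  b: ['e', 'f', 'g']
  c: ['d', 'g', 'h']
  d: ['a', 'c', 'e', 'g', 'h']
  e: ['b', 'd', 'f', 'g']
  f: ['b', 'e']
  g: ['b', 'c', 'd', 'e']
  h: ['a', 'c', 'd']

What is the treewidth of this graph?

A width-2 tree decomposition is:
Bags: B1 = {c, d, g}  B2 = {d, e, g}  B3 = {b, e, g}  B4 = {c, d, h}  B5 = {a, d, h}  B6 = {b, e, f}
Tree: B1–B2, B2–B3, B1–B4, B4–B5, B3–B6
Each bag holds 3 vertices, so the decomposition has width 2, which upper-bounds the treewidth. Conversely, {d, e, g} is a clique of size 3, and the vertices of any clique must share a bag in every tree decomposition; so some bag has ≥ 3 vertices and tw(G) ≥ 2. Combining the bounds, tw(G) = 2.

2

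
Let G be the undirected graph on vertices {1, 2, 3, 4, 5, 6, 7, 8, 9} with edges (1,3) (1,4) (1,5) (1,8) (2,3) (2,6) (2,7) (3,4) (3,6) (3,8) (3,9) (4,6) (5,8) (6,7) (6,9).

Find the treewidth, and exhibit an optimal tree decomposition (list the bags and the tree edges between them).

Treewidth 2.
One optimal decomposition is:
Bags: B1 = {1, 3, 4}  B2 = {3, 4, 6}  B3 = {2, 3, 6}  B4 = {1, 3, 8}  B5 = {1, 5, 8}  B6 = {2, 6, 7}  B7 = {3, 6, 9}
Tree: B1–B2, B2–B3, B1–B4, B4–B5, B3–B6, B2–B7

Every bag has size at most 3, so the width is 3 − 1 = 2 and tw(G) ≤ 2. Conversely, {1, 3, 8} is a clique of size 3, and the vertices of any clique must share a bag in every tree decomposition; so some bag has ≥ 3 vertices and tw(G) ≥ 2. The upper and lower bounds meet at 2, so that is the treewidth.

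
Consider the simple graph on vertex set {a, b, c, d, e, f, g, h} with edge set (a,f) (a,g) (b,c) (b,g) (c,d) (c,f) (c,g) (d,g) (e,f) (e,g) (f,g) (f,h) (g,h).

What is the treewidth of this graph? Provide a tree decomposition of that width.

Each bag holds 3 vertices, so the decomposition has width 2, which upper-bounds the treewidth. Conversely, {c, d, g} is a clique of size 3, and the vertices of any clique must share a bag in every tree decomposition; so some bag has ≥ 3 vertices and tw(G) ≥ 2. The upper and lower bounds meet at 2, so that is the treewidth.

Treewidth 2.
One optimal decomposition is:
Bags: B1 = {c, d, g}  B2 = {c, f, g}  B3 = {f, g, h}  B4 = {a, f, g}  B5 = {b, c, g}  B6 = {e, f, g}
Tree: B1–B2, B2–B3, B3–B4, B1–B5, B2–B6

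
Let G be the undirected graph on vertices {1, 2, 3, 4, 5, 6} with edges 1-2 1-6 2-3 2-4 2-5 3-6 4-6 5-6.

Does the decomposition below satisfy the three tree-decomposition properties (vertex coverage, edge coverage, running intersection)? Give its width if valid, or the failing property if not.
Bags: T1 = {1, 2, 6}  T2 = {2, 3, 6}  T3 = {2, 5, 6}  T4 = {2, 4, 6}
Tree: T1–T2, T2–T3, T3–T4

Yes; width 2.

Every vertex of G appears in some bag (union = {1, 2, 3, 4, 5, 6}); every edge is covered by a bag; and for each vertex v the set of bags containing v is connected in the bag tree. The decomposition is therefore valid. The largest bag has 3 vertices, so the width is 2.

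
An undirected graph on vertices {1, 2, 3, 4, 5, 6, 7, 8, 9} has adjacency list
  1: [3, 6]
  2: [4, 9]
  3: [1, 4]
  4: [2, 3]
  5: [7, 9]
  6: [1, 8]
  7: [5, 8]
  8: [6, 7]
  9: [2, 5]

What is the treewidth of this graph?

2

A width-2 tree decomposition is:
Bags: B1 = {1, 6, 8}  B2 = {1, 7, 8}  B3 = {1, 5, 7}  B4 = {1, 5, 9}  B5 = {1, 2, 9}  B6 = {1, 2, 4}  B7 = {1, 3, 4}
Tree: B1–B2, B2–B3, B3–B4, B4–B5, B5–B6, B6–B7
The largest bag has 3 vertices, giving width 2; this decomposition certifies tw(G) ≤ 2. The edges 1–6–8–7–5–9–2–4–3–1 form a cycle, so G is not a tree and its treewidth is at least 2. Therefore the treewidth is 2.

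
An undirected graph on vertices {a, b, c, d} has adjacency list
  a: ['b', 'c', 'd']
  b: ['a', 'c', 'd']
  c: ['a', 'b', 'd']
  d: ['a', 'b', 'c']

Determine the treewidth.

3

A width-3 tree decomposition is:
Bags: B1 = {a, b, c, d}
Tree: (single bag)
With just one bag of size 4, the width is 4 − 1 = 3, so tw(G) ≤ 3. Conversely, {a, b, c, d} is a clique of size 4, and the vertices of any clique must share a bag in every tree decomposition; so some bag has ≥ 4 vertices and tw(G) ≥ 3. The upper and lower bounds meet at 3, so that is the treewidth.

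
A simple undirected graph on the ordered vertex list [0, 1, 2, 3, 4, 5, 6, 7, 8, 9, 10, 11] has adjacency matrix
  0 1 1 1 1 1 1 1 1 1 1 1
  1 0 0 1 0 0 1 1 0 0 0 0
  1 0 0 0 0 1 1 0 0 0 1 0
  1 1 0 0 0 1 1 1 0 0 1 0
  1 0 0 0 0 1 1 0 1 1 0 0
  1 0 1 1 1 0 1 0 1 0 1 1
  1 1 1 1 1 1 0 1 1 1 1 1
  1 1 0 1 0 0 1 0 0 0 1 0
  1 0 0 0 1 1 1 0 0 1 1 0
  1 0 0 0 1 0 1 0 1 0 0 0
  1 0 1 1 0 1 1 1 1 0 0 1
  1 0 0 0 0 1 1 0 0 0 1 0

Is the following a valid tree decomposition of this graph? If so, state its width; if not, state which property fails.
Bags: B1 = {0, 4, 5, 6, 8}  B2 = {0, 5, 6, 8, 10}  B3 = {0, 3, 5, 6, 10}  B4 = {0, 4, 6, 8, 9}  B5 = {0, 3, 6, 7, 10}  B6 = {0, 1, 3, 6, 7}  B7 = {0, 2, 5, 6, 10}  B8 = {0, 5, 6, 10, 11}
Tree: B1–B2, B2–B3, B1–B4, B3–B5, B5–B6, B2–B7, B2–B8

Yes; width 4.

Vertex coverage: the bags together contain {0, 1, 2, 3, 4, 5, 6, 7, 8, 9, 10, 11}, the full vertex set. Edge coverage: each edge of G has both endpoints in at least one bag. Running intersection: for every vertex, the bags containing it form a connected subtree. All three properties hold, so this is a valid tree decomposition of width max|bag| − 1 = 4, and hence tw(G) ≤ 4.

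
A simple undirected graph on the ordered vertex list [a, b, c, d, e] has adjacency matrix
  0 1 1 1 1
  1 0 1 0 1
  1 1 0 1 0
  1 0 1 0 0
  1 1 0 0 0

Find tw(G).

A width-2 tree decomposition is:
Bags: B1 = {a, b, e}  B2 = {a, b, c}  B3 = {a, c, d}
Tree: B1–B2, B2–B3
The largest bag has 3 vertices, giving width 2; this decomposition certifies tw(G) ≤ 2. Conversely, {a, b, e} is a clique of size 3, and the vertices of any clique must share a bag in every tree decomposition; so some bag has ≥ 3 vertices and tw(G) ≥ 2. Therefore the treewidth is 2.

2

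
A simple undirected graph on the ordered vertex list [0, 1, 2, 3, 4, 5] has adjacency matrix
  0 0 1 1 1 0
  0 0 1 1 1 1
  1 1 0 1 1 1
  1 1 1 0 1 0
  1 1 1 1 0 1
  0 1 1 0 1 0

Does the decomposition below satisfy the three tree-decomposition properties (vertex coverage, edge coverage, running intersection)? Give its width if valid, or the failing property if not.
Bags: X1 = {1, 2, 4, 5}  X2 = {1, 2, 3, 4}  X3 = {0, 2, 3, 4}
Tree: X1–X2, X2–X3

Yes; width 3.

Checking the three conditions: (i) the bags cover all of {0, 1, 2, 3, 4, 5}; (ii) for each edge, some bag contains both endpoints; (iii) the bags containing any fixed vertex form a subtree. All hold, so the decomposition is valid with width 4 − 1 = 3.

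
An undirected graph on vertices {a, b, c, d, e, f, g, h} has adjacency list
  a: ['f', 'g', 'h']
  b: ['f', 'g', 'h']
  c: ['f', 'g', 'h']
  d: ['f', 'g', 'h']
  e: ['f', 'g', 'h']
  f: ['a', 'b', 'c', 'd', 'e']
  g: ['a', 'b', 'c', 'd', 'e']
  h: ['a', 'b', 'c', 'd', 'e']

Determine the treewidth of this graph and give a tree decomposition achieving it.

Each bag holds 4 vertices, so the decomposition has width 3, which upper-bounds the treewidth. For the lower bound: the 4 vertex sets {e,f}, {d,h}, {g}, {a} are disjoint, each induces a connected subgraph, and every pair is joined by at least one edge of G. Contracting each set to a single vertex therefore yields K_{4} as a minor, and since treewidth is minor-monotone, tw(G) ≥ tw(K_{4}) = 3. Combining the bounds, tw(G) = 3.

Treewidth 3.
Bags: B1 = {e, f, g, h}  B2 = {d, f, g, h}  B3 = {a, f, g, h}  B4 = {c, f, g, h}  B5 = {b, f, g, h}
Tree: B1–B2, B2–B3, B3–B4, B4–B5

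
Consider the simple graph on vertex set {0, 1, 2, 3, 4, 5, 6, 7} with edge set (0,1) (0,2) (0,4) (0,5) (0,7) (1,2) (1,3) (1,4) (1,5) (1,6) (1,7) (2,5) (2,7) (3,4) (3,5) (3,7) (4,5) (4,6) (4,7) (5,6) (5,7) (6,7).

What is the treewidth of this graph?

A width-4 tree decomposition is:
Bags: B1 = {1, 3, 4, 5, 7}  B2 = {0, 1, 4, 5, 7}  B3 = {0, 1, 2, 5, 7}  B4 = {1, 4, 5, 6, 7}
Tree: B1–B2, B2–B3, B2–B4
The largest bag has 5 vertices, giving width 4; this decomposition certifies tw(G) ≤ 4. For the lower bound, the 5 vertices {0, 1, 2, 5, 7} are pairwise adjacent, and any tree decomposition puts a clique entirely inside one bag — forcing width ≥ 4. Combining the bounds, tw(G) = 4.

4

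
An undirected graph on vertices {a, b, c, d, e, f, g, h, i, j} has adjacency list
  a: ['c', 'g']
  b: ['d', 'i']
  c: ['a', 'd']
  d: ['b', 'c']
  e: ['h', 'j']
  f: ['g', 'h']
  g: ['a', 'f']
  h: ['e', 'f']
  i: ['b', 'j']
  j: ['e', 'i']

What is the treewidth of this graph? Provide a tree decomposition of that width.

The largest bag has 3 vertices, giving width 2; this decomposition certifies tw(G) ≤ 2. Since f–h–e–j–i–b–d–c–a–g–f is a cycle in G, G is not acyclic. Forests are exactly the graphs of treewidth ≤ 1, so tw(G) ≥ 2. Hence tw(G) = 2 exactly.

Treewidth 2.
Bags: B1 = {e, f, h}  B2 = {e, f, j}  B3 = {f, i, j}  B4 = {b, f, i}  B5 = {b, d, f}  B6 = {c, d, f}  B7 = {a, c, f}  B8 = {a, f, g}
Tree: B1–B2, B2–B3, B3–B4, B4–B5, B5–B6, B6–B7, B7–B8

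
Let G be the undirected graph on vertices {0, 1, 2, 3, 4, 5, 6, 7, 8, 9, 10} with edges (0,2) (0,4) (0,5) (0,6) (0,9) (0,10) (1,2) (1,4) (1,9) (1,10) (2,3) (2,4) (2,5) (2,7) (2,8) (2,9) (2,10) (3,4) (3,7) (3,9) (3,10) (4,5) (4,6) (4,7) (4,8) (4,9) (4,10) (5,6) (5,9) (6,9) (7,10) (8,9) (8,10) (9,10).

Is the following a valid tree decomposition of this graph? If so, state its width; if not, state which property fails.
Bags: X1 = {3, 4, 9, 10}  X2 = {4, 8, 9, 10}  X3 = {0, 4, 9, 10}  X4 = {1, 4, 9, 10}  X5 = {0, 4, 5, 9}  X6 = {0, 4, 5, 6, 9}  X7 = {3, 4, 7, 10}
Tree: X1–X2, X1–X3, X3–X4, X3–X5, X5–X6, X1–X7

No — vertex 2 appears in no bag.

A tree decomposition must satisfy three properties: every vertex lies in some bag; for every edge, both endpoints lie together in some bag; and for every vertex, the bags containing it form a connected subtree. Here vertex 2 appears in no bag, so the decomposition is invalid.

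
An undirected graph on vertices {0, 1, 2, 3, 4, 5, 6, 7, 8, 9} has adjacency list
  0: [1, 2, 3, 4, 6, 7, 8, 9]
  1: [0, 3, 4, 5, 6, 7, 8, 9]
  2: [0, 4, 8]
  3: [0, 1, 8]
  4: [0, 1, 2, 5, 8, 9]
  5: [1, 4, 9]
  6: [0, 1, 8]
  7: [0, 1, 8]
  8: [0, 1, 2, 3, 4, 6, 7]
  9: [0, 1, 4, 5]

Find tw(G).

A width-3 tree decomposition is:
Bags: B1 = {0, 1, 4, 8}  B2 = {0, 1, 3, 8}  B3 = {0, 1, 4, 9}  B4 = {0, 1, 6, 8}  B5 = {1, 4, 5, 9}  B6 = {0, 2, 4, 8}  B7 = {0, 1, 7, 8}
Tree: B1–B2, B1–B3, B1–B4, B3–B5, B1–B6, B4–B7
The largest bag has 4 vertices, giving width 3; this decomposition certifies tw(G) ≤ 3. On the other hand G contains the 4-clique {0, 1, 3, 8}. A clique must lie in a single bag of any decomposition, so no decomposition can have width below 3. Combining the bounds, tw(G) = 3.

3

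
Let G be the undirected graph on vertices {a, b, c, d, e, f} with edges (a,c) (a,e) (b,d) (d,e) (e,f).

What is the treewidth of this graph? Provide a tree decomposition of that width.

Each bag holds 2 vertices, so the decomposition has width 1, which upper-bounds the treewidth. Any graph with an edge has treewidth ≥ 1, and G has the edge c–a. Combining the bounds, tw(G) = 1.

Treewidth 1.
One such decomposition:
Bags: B1 = {a, c}  B2 = {a, e}  B3 = {e, f}  B4 = {d, e}  B5 = {b, d}
Tree: B1–B2, B2–B3, B3–B4, B4–B5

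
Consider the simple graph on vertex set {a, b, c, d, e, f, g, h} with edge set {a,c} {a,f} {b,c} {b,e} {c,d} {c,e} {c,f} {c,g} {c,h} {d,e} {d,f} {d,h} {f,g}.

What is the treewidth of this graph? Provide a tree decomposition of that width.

Treewidth 2.
One such decomposition:
Bags: B1 = {a, c, f}  B2 = {c, f, g}  B3 = {c, d, f}  B4 = {c, d, e}  B5 = {c, d, h}  B6 = {b, c, e}
Tree: B1–B2, B1–B3, B3–B4, B4–B5, B4–B6

Each bag holds 3 vertices, so the decomposition has width 2, which upper-bounds the treewidth. Conversely, {c, d, e} is a clique of size 3, and the vertices of any clique must share a bag in every tree decomposition; so some bag has ≥ 3 vertices and tw(G) ≥ 2. Therefore the treewidth is 2.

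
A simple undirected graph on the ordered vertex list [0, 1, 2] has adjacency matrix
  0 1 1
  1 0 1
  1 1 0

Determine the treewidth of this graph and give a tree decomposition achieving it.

With just one bag of size 3, the width is 3 − 1 = 2, so tw(G) ≤ 2. Conversely, {0, 1, 2} is a clique of size 3, and the vertices of any clique must share a bag in every tree decomposition; so some bag has ≥ 3 vertices and tw(G) ≥ 2. The upper and lower bounds meet at 2, so that is the treewidth.

Treewidth 2.
One optimal decomposition is:
Bags: B1 = {0, 1, 2}
Tree: (single bag)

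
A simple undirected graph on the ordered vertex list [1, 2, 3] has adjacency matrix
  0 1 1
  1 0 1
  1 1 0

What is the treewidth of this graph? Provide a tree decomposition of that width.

Treewidth 2.
Bags: B1 = {1, 2, 3}
Tree: (single bag)

With just one bag of size 3, the width is 3 − 1 = 2, so tw(G) ≤ 2. On the other hand G contains the 3-clique {1, 2, 3}. A clique must lie in a single bag of any decomposition, so no decomposition can have width below 2. The upper and lower bounds meet at 2, so that is the treewidth.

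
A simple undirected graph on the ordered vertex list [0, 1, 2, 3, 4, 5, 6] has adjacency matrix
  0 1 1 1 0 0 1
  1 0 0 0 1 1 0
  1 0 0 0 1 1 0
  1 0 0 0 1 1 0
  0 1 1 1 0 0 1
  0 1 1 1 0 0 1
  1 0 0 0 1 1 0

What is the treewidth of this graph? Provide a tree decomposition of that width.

Each bag holds 4 vertices, so the decomposition has width 3, which upper-bounds the treewidth. For the lower bound: the 4 vertex sets {2,4}, {0,6}, {5}, {3} are disjoint, each induces a connected subgraph, and every pair is joined by at least one edge of G. Contracting each set to a single vertex therefore yields K_{4} as a minor, and since treewidth is minor-monotone, tw(G) ≥ tw(K_{4}) = 3. Hence tw(G) = 3 exactly.

Treewidth 3.
Bags: B1 = {0, 2, 4, 5}  B2 = {0, 4, 5, 6}  B3 = {0, 3, 4, 5}  B4 = {0, 1, 4, 5}
Tree: B1–B2, B2–B3, B3–B4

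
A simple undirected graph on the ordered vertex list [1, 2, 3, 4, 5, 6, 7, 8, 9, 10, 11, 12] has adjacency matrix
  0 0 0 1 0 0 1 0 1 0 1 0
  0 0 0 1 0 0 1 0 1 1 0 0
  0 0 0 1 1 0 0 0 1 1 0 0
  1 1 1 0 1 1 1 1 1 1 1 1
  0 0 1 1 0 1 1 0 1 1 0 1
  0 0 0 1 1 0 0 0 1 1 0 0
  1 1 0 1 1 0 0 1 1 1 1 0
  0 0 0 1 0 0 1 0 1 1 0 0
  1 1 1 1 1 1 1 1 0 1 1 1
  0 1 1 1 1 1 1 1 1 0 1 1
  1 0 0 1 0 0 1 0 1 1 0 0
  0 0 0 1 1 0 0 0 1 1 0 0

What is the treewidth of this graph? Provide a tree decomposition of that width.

The largest bag has 5 vertices, giving width 4; this decomposition certifies tw(G) ≤ 4. On the other hand G contains the 5-clique {1, 4, 7, 9, 11}. A clique must lie in a single bag of any decomposition, so no decomposition can have width below 4. Therefore the treewidth is 4.

Treewidth 4.
Bags: B1 = {4, 7, 9, 10, 11}  B2 = {4, 5, 7, 9, 10}  B3 = {4, 5, 9, 10, 12}  B4 = {4, 7, 8, 9, 10}  B5 = {3, 4, 5, 9, 10}  B6 = {2, 4, 7, 9, 10}  B7 = {1, 4, 7, 9, 11}  B8 = {4, 5, 6, 9, 10}
Tree: B1–B2, B2–B3, B1–B4, B2–B5, B4–B6, B1–B7, B2–B8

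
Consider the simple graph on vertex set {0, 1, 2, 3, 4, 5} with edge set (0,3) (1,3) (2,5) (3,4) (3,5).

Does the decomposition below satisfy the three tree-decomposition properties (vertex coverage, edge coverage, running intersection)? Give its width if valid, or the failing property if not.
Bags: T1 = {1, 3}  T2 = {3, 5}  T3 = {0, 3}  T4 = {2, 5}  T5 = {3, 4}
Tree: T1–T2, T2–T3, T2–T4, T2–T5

Yes; width 1.

Vertex coverage: the bags together contain {0, 1, 2, 3, 4, 5}, the full vertex set. Edge coverage: each edge of G has both endpoints in at least one bag. Running intersection: for every vertex, the bags containing it form a connected subtree. All three properties hold, so this is a valid tree decomposition of width max|bag| − 1 = 1, and hence tw(G) ≤ 1.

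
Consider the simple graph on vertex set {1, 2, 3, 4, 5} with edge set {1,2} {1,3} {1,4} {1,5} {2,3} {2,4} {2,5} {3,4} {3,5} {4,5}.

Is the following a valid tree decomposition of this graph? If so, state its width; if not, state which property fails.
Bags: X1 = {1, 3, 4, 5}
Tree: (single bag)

No — vertex 2 appears in no bag.

A tree decomposition must satisfy three properties: every vertex lies in some bag; for every edge, both endpoints lie together in some bag; and for every vertex, the bags containing it form a connected subtree. Here vertex 2 appears in no bag, so the decomposition is invalid.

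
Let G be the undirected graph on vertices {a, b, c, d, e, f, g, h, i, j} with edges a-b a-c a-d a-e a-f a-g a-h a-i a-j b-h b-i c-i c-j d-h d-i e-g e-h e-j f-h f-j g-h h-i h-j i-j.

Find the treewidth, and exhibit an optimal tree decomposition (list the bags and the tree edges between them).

Treewidth 3.
Bags: B1 = {a, h, i, j}  B2 = {a, c, i, j}  B3 = {a, b, h, i}  B4 = {a, d, h, i}  B5 = {a, f, h, j}  B6 = {a, e, h, j}  B7 = {a, e, g, h}
Tree: B1–B2, B1–B3, B3–B4, B1–B5, B5–B6, B6–B7

Each bag holds 4 vertices, so the decomposition has width 3, which upper-bounds the treewidth. For the lower bound, the 4 vertices {a, e, g, h} are pairwise adjacent, and any tree decomposition puts a clique entirely inside one bag — forcing width ≥ 3. Therefore the treewidth is 3.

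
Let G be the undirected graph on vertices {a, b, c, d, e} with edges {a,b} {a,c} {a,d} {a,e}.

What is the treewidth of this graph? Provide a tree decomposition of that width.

Treewidth 1.
One optimal decomposition is:
Bags: B1 = {a, c}  B2 = {a, b}  B3 = {a, d}  B4 = {a, e}
Tree: B1–B2, B1–B3, B2–B4

The largest bag has 2 vertices, giving width 1; this decomposition certifies tw(G) ≤ 1. Since G has at least one edge (e.g. a–c), it is not an edgeless graph, so tw(G) ≥ 1. Hence tw(G) = 1 exactly.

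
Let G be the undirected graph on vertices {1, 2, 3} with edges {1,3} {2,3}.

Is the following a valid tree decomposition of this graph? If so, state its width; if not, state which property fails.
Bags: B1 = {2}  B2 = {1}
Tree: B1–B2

A tree decomposition must satisfy three properties: every vertex lies in some bag; for every edge, both endpoints lie together in some bag; and for every vertex, the bags containing it form a connected subtree. Here vertex 3 appears in no bag, so the decomposition is invalid.

No — vertex 3 appears in no bag.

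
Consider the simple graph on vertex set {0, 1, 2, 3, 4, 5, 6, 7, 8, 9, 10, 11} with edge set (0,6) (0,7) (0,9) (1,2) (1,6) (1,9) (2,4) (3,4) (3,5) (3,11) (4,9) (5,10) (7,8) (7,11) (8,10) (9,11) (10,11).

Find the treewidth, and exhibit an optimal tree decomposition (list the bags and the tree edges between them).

Treewidth 3.
One optimal decomposition is:
Bags: B1 = {5, 7, 8, 10}  B2 = {5, 7, 10, 11}  B3 = {3, 5, 7, 11}  B4 = {0, 3, 7, 11}  B5 = {0, 3, 9, 11}  B6 = {0, 3, 4, 9}  B7 = {0, 4, 6, 9}  B8 = {1, 4, 6, 9}  B9 = {1, 2, 4, 6}
Tree: B1–B2, B2–B3, B3–B4, B4–B5, B5–B6, B6–B7, B7–B8, B8–B9

Each bag holds 4 vertices, so the decomposition has width 3, which upper-bounds the treewidth. For the lower bound: the 4 vertex sets {5,8,10}, {7}, {11}, {0,3,4,9} are disjoint, each induces a connected subgraph, and every pair is joined by at least one edge of G. Contracting each set to a single vertex therefore yields K_{4} as a minor, and since treewidth is minor-monotone, tw(G) ≥ tw(K_{4}) = 3. Hence tw(G) = 3 exactly.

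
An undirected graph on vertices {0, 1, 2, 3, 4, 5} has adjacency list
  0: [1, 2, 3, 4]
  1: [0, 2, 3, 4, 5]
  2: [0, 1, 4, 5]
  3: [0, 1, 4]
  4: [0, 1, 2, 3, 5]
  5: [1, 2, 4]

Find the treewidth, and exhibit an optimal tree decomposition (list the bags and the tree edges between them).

Treewidth 3.
Bags: B1 = {0, 1, 2, 4}  B2 = {0, 1, 3, 4}  B3 = {1, 2, 4, 5}
Tree: B1–B2, B1–B3

Every bag has size at most 4, so the width is 4 − 1 = 3 and tw(G) ≤ 3. For the lower bound, the 4 vertices {0, 1, 2, 4} are pairwise adjacent, and any tree decomposition puts a clique entirely inside one bag — forcing width ≥ 3. Hence tw(G) = 3 exactly.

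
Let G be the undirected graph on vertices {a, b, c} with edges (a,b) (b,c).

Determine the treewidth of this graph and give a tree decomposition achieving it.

Every bag has size at most 2, so the width is 2 − 1 = 1 and tw(G) ≤ 1. Since G has at least one edge (e.g. b–a), it is not an edgeless graph, so tw(G) ≥ 1. Combining the bounds, tw(G) = 1.

Treewidth 1.
One such decomposition:
Bags: B1 = {a, b}  B2 = {b, c}
Tree: B1–B2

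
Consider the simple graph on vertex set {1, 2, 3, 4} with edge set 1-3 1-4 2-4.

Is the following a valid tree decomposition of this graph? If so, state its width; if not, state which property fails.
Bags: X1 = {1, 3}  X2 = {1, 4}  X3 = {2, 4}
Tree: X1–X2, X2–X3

Vertex coverage: the bags together contain {1, 2, 3, 4}, the full vertex set. Edge coverage: each edge of G has both endpoints in at least one bag. Running intersection: for every vertex, the bags containing it form a connected subtree. All three properties hold, so this is a valid tree decomposition of width max|bag| − 1 = 1, and hence tw(G) ≤ 1.

Yes; width 1.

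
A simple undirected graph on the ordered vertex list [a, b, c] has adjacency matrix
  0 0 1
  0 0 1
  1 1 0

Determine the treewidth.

A width-1 tree decomposition is:
Bags: B1 = {a, c}  B2 = {b, c}
Tree: B1–B2
Each bag holds 2 vertices, so the decomposition has width 1, which upper-bounds the treewidth. Since G has at least one edge (e.g. a–c), it is not an edgeless graph, so tw(G) ≥ 1. Hence tw(G) = 1 exactly.

1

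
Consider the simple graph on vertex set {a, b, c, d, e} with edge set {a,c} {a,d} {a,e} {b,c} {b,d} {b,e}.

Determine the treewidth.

A width-2 tree decomposition is:
Bags: B1 = {a, b, c}  B2 = {a, b, e}  B3 = {a, b, d}
Tree: B1–B2, B2–B3
Every bag has size at most 3, so the width is 3 − 1 = 2 and tw(G) ≤ 2. Since a–c–b–e–a is a cycle in G, G is not acyclic. Forests are exactly the graphs of treewidth ≤ 1, so tw(G) ≥ 2. Therefore the treewidth is 2.

2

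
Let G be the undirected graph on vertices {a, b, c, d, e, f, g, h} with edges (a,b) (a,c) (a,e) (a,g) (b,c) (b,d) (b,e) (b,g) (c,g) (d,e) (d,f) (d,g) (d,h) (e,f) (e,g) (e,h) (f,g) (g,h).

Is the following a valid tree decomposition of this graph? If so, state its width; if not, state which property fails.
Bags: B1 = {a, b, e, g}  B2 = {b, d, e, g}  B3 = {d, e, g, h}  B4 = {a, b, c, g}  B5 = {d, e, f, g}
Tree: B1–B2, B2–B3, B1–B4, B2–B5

Vertex coverage: the bags together contain {a, b, c, d, e, f, g, h}, the full vertex set. Edge coverage: each edge of G has both endpoints in at least one bag. Running intersection: for every vertex, the bags containing it form a connected subtree. All three properties hold, so this is a valid tree decomposition of width max|bag| − 1 = 3, and hence tw(G) ≤ 3.

Yes; width 3.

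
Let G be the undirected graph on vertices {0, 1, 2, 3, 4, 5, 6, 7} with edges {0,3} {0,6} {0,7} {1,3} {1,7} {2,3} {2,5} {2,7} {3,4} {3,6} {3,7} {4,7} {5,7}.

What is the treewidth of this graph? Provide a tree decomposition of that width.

Treewidth 2.
Bags: B1 = {1, 3, 7}  B2 = {2, 3, 7}  B3 = {0, 3, 7}  B4 = {3, 4, 7}  B5 = {2, 5, 7}  B6 = {0, 3, 6}
Tree: B1–B2, B1–B3, B3–B4, B2–B5, B3–B6

Every bag has size at most 3, so the width is 3 − 1 = 2 and tw(G) ≤ 2. For the lower bound, the 3 vertices {0, 3, 6} are pairwise adjacent, and any tree decomposition puts a clique entirely inside one bag — forcing width ≥ 2. Hence tw(G) = 2 exactly.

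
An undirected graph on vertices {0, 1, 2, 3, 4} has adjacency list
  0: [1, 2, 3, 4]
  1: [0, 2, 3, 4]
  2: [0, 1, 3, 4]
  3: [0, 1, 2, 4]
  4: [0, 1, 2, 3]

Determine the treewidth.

A width-4 tree decomposition is:
Bags: B1 = {0, 1, 2, 3, 4}
Tree: (single bag)
With just one bag of size 5, the width is 5 − 1 = 4, so tw(G) ≤ 4. On the other hand G contains the 5-clique {0, 1, 2, 3, 4}. A clique must lie in a single bag of any decomposition, so no decomposition can have width below 4. Hence tw(G) = 4 exactly.

4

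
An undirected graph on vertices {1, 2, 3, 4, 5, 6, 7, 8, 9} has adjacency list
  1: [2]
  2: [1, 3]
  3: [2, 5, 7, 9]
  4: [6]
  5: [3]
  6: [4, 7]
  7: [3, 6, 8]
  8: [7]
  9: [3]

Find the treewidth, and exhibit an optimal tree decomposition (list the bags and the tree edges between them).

Treewidth 1.
One optimal decomposition is:
Bags: B1 = {3, 7}  B2 = {6, 7}  B3 = {4, 6}  B4 = {2, 3}  B5 = {1, 2}  B6 = {7, 8}  B7 = {3, 9}  B8 = {3, 5}
Tree: B1–B2, B2–B3, B1–B4, B4–B5, B1–B6, B1–B7, B7–B8

Each bag holds 2 vertices, so the decomposition has width 1, which upper-bounds the treewidth. Since G has at least one edge (e.g. 3–7), it is not an edgeless graph, so tw(G) ≥ 1. The upper and lower bounds meet at 1, so that is the treewidth.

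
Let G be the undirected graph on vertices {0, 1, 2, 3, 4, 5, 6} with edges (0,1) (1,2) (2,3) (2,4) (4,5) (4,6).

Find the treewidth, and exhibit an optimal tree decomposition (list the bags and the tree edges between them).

Treewidth 1.
Bags: B1 = {2, 4}  B2 = {4, 6}  B3 = {4, 5}  B4 = {1, 2}  B5 = {2, 3}  B6 = {0, 1}
Tree: B1–B2, B2–B3, B1–B4, B4–B5, B4–B6

The largest bag has 2 vertices, giving width 1; this decomposition certifies tw(G) ≤ 1. Since G has at least one edge (e.g. 4–2), it is not an edgeless graph, so tw(G) ≥ 1. Hence tw(G) = 1 exactly.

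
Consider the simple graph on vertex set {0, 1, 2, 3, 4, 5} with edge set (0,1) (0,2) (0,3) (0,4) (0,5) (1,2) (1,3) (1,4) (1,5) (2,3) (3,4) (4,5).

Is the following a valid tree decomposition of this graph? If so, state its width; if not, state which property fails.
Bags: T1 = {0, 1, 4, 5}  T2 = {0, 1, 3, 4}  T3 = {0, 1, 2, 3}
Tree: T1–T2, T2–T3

Vertex coverage: the bags together contain {0, 1, 2, 3, 4, 5}, the full vertex set. Edge coverage: each edge of G has both endpoints in at least one bag. Running intersection: for every vertex, the bags containing it form a connected subtree. All three properties hold, so this is a valid tree decomposition of width max|bag| − 1 = 3, and hence tw(G) ≤ 3.

Yes; width 3.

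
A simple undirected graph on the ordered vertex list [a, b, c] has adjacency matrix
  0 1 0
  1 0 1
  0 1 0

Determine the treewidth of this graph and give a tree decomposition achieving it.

The largest bag has 2 vertices, giving width 1; this decomposition certifies tw(G) ≤ 1. G has an edge, so its treewidth is at least 1. The upper and lower bounds meet at 1, so that is the treewidth.

Treewidth 1.
One such decomposition:
Bags: B1 = {a, b}  B2 = {b, c}
Tree: B1–B2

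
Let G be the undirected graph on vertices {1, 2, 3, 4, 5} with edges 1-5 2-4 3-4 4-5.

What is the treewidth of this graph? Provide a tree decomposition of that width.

Each bag holds 2 vertices, so the decomposition has width 1, which upper-bounds the treewidth. G has an edge, so its treewidth is at least 1. The upper and lower bounds meet at 1, so that is the treewidth.

Treewidth 1.
Bags: B1 = {2, 4}  B2 = {4, 5}  B3 = {3, 4}  B4 = {1, 5}
Tree: B1–B2, B1–B3, B2–B4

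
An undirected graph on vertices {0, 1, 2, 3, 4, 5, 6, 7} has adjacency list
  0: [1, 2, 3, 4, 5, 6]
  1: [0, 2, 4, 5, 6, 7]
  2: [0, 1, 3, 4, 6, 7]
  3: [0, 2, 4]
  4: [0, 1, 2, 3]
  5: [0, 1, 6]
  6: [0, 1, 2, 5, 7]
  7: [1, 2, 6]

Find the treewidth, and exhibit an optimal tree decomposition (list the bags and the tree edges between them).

Treewidth 3.
Bags: B1 = {0, 1, 2, 4}  B2 = {0, 1, 2, 6}  B3 = {1, 2, 6, 7}  B4 = {0, 1, 5, 6}  B5 = {0, 2, 3, 4}
Tree: B1–B2, B2–B3, B2–B4, B1–B5

Every bag has size at most 4, so the width is 4 − 1 = 3 and tw(G) ≤ 3. Conversely, {0, 1, 2, 4} is a clique of size 4, and the vertices of any clique must share a bag in every tree decomposition; so some bag has ≥ 4 vertices and tw(G) ≥ 3. The upper and lower bounds meet at 3, so that is the treewidth.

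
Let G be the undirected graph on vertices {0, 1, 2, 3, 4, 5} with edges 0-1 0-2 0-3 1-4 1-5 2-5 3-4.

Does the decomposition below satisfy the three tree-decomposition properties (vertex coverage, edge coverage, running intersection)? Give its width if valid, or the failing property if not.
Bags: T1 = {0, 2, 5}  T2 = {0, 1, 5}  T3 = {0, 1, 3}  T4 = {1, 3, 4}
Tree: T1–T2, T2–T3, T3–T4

Yes; width 2.

Every vertex of G appears in some bag (union = {0, 1, 2, 3, 4, 5}); every edge is covered by a bag; and for each vertex v the set of bags containing v is connected in the bag tree. The decomposition is therefore valid. The largest bag has 3 vertices, so the width is 2.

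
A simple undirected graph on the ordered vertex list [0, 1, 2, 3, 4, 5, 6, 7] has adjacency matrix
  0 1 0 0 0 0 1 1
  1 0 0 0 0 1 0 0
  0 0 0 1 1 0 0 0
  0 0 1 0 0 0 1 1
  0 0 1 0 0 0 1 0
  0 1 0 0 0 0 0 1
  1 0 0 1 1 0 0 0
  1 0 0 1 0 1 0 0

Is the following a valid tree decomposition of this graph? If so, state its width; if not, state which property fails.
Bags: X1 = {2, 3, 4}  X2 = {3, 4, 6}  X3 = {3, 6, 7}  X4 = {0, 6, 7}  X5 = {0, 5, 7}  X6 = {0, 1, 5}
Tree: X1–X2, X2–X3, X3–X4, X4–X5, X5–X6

Yes; width 2.

Every vertex of G appears in some bag (union = {0, 1, 2, 3, 4, 5, 6, 7}); every edge is covered by a bag; and for each vertex v the set of bags containing v is connected in the bag tree. The decomposition is therefore valid. The largest bag has 3 vertices, so the width is 2.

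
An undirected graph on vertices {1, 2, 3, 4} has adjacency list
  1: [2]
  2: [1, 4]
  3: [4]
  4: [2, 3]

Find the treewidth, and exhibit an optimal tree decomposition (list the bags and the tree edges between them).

Treewidth 1.
One such decomposition:
Bags: B1 = {2, 4}  B2 = {1, 2}  B3 = {3, 4}
Tree: B1–B2, B1–B3

The largest bag has 2 vertices, giving width 1; this decomposition certifies tw(G) ≤ 1. Any graph with an edge has treewidth ≥ 1, and G has the edge 2–4. Hence tw(G) = 1 exactly.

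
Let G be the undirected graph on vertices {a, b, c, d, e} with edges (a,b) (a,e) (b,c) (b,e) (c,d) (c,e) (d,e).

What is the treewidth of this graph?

2

A width-2 tree decomposition is:
Bags: B1 = {c, d, e}  B2 = {b, c, e}  B3 = {a, b, e}
Tree: B1–B2, B2–B3
The largest bag has 3 vertices, giving width 2; this decomposition certifies tw(G) ≤ 2. On the other hand G contains the 3-clique {c, d, e}. A clique must lie in a single bag of any decomposition, so no decomposition can have width below 2. Therefore the treewidth is 2.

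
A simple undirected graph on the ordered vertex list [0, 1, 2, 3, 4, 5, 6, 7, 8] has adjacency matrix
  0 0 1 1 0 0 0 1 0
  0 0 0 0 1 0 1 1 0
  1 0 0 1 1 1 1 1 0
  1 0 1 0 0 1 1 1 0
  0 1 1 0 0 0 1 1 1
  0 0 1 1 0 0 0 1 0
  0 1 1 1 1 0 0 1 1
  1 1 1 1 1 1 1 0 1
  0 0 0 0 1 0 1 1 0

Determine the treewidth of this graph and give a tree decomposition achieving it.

Every bag has size at most 4, so the width is 4 − 1 = 3 and tw(G) ≤ 3. For the lower bound, the 4 vertices {4, 6, 7, 8} are pairwise adjacent, and any tree decomposition puts a clique entirely inside one bag — forcing width ≥ 3. The upper and lower bounds meet at 3, so that is the treewidth.

Treewidth 3.
One optimal decomposition is:
Bags: B1 = {2, 3, 5, 7}  B2 = {2, 3, 6, 7}  B3 = {2, 4, 6, 7}  B4 = {0, 2, 3, 7}  B5 = {4, 6, 7, 8}  B6 = {1, 4, 6, 7}
Tree: B1–B2, B2–B3, B1–B4, B3–B5, B3–B6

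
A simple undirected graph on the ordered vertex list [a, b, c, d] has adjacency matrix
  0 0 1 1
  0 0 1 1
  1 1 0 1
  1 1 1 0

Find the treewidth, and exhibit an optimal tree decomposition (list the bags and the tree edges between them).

Every bag has size at most 3, so the width is 3 − 1 = 2 and tw(G) ≤ 2. Conversely, {a, c, d} is a clique of size 3, and the vertices of any clique must share a bag in every tree decomposition; so some bag has ≥ 3 vertices and tw(G) ≥ 2. Therefore the treewidth is 2.

Treewidth 2.
One such decomposition:
Bags: B1 = {a, c, d}  B2 = {b, c, d}
Tree: B1–B2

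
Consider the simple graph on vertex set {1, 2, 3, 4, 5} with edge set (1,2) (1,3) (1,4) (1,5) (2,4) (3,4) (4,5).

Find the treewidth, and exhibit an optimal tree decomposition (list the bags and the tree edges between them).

The largest bag has 3 vertices, giving width 2; this decomposition certifies tw(G) ≤ 2. Conversely, {1, 2, 4} is a clique of size 3, and the vertices of any clique must share a bag in every tree decomposition; so some bag has ≥ 3 vertices and tw(G) ≥ 2. Therefore the treewidth is 2.

Treewidth 2.
Bags: B1 = {1, 3, 4}  B2 = {1, 4, 5}  B3 = {1, 2, 4}
Tree: B1–B2, B2–B3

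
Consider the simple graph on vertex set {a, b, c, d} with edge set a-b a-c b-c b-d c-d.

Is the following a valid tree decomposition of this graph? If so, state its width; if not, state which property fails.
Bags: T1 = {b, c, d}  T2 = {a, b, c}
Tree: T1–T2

Checking the three conditions: (i) the bags cover all of {a, b, c, d}; (ii) for each edge, some bag contains both endpoints; (iii) the bags containing any fixed vertex form a subtree. All hold, so the decomposition is valid with width 3 − 1 = 2.

Yes; width 2.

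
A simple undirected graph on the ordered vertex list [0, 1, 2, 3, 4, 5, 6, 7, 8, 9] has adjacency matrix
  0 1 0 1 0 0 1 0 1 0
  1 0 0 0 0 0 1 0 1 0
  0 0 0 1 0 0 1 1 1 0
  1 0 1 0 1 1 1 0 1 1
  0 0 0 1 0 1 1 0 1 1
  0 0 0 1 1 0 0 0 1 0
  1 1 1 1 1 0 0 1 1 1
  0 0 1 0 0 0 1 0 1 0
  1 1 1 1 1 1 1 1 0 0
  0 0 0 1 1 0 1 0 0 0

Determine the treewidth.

3

A width-3 tree decomposition is:
Bags: B1 = {0, 3, 6, 8}  B2 = {3, 4, 6, 8}  B3 = {0, 1, 6, 8}  B4 = {2, 3, 6, 8}  B5 = {2, 6, 7, 8}  B6 = {3, 4, 6, 9}  B7 = {3, 4, 5, 8}
Tree: B1–B2, B1–B3, B1–B4, B4–B5, B2–B6, B2–B7
Each bag holds 4 vertices, so the decomposition has width 3, which upper-bounds the treewidth. For the lower bound, the 4 vertices {3, 4, 5, 8} are pairwise adjacent, and any tree decomposition puts a clique entirely inside one bag — forcing width ≥ 3. Combining the bounds, tw(G) = 3.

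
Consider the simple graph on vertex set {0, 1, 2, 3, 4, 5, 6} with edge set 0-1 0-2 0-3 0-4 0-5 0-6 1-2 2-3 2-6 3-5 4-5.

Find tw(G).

A width-2 tree decomposition is:
Bags: B1 = {0, 2, 6}  B2 = {0, 2, 3}  B3 = {0, 3, 5}  B4 = {0, 1, 2}  B5 = {0, 4, 5}
Tree: B1–B2, B2–B3, B2–B4, B3–B5
The largest bag has 3 vertices, giving width 2; this decomposition certifies tw(G) ≤ 2. For the lower bound, the 3 vertices {0, 1, 2} are pairwise adjacent, and any tree decomposition puts a clique entirely inside one bag — forcing width ≥ 2. Hence tw(G) = 2 exactly.

2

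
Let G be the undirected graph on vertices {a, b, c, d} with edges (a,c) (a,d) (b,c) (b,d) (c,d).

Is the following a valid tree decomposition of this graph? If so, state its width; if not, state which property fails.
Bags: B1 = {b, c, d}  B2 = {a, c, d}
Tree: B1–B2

Yes; width 2.

Checking the three conditions: (i) the bags cover all of {a, b, c, d}; (ii) for each edge, some bag contains both endpoints; (iii) the bags containing any fixed vertex form a subtree. All hold, so the decomposition is valid with width 3 − 1 = 2.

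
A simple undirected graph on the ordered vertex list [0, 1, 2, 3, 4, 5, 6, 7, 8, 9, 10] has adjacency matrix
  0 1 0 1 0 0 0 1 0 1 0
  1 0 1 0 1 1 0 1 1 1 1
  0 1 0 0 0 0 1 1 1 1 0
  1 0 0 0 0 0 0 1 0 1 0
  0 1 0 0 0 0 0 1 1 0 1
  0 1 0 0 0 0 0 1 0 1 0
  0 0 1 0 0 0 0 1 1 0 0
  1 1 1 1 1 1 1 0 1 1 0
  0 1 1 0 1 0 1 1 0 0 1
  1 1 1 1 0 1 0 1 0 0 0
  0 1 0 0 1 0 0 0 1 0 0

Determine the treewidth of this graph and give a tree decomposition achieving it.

Each bag holds 4 vertices, so the decomposition has width 3, which upper-bounds the treewidth. Conversely, {1, 4, 8, 10} is a clique of size 4, and the vertices of any clique must share a bag in every tree decomposition; so some bag has ≥ 4 vertices and tw(G) ≥ 3. Therefore the treewidth is 3.

Treewidth 3.
One such decomposition:
Bags: B1 = {1, 2, 7, 9}  B2 = {1, 5, 7, 9}  B3 = {1, 2, 7, 8}  B4 = {1, 4, 7, 8}  B5 = {2, 6, 7, 8}  B6 = {1, 4, 8, 10}  B7 = {0, 1, 7, 9}  B8 = {0, 3, 7, 9}
Tree: B1–B2, B1–B3, B3–B4, B3–B5, B4–B6, B2–B7, B7–B8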